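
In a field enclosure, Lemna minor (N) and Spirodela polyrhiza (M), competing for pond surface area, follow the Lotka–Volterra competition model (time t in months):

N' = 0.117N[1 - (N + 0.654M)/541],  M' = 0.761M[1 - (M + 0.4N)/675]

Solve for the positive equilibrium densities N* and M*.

Setting both brackets to zero gives the nullclines N + 0.654M = 541 and 0.4N + M = 675.
Substituting M = 675 - 0.4N into the first: N(1 - 0.654·0.4) = 541 - 0.654·675.
So N* = 99.5/0.738 = 135, and then M* = 675 - 0.4·135 = 621.

N* ≈ 135, M* ≈ 621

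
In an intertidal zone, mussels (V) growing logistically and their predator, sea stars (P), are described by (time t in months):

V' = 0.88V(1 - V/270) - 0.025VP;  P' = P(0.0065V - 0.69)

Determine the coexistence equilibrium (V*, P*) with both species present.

V* ≈ 106, P* ≈ 21.4

From dP/dt = 0 with P > 0: 0.0065V* = 0.69, so V* = 106.
Substitute into dV/dt = 0: 0.88(1 - 106/270) = 0.025P*.
The bracket is 0.607, giving P* = 0.534/0.025 = 21.4.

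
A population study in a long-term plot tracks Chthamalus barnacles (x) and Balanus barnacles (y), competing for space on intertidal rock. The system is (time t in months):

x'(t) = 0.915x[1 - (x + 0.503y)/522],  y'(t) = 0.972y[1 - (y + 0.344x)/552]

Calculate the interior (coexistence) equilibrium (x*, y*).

Setting both brackets to zero gives the nullclines x + 0.503y = 522 and 0.344x + y = 552.
Substituting y = 552 - 0.344x into the first: x(1 - 0.503·0.344) = 522 - 0.503·552.
So x* = 244/0.827 = 295, and then y* = 552 - 0.344·295 = 450.

x* ≈ 295, y* ≈ 450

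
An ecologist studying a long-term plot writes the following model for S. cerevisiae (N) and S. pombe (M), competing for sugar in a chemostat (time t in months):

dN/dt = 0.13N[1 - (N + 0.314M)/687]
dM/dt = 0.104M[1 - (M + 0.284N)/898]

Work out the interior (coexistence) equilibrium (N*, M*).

N* ≈ 445, M* ≈ 772

Setting both brackets to zero gives the nullclines N + 0.314M = 687 and 0.284N + M = 898.
Substituting M = 898 - 0.284N into the first: N(1 - 0.314·0.284) = 687 - 0.314·898.
So N* = 405/0.911 = 445, and then M* = 898 - 0.284·445 = 772.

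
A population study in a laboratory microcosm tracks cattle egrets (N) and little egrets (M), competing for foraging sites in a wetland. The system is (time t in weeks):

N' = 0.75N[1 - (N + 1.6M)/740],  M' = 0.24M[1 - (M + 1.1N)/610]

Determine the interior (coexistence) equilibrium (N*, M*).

Setting both brackets to zero gives the nullclines N + 1.6M = 740 and 1.1N + M = 610.
Substituting M = 610 - 1.1N into the first: N(1 - 1.6·1.1) = 740 - 1.6·610.
So N* = -236/-0.76 = 311, and then M* = 610 - 1.1·311 = 268.

N* ≈ 311, M* ≈ 268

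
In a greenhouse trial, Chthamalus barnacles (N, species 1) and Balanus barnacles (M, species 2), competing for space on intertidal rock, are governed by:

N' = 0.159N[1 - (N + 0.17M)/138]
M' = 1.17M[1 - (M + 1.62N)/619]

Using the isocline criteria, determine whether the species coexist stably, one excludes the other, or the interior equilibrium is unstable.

Compare the nullcline intercepts: K1/α12 = 138/0.17 = 812 > K2 = 619; K2/α21 = 619/1.62 = 382 > K1 = 138.
Since both inequalities hold, each species can invade when rare, so the interior equilibrium is stable.

stable coexistence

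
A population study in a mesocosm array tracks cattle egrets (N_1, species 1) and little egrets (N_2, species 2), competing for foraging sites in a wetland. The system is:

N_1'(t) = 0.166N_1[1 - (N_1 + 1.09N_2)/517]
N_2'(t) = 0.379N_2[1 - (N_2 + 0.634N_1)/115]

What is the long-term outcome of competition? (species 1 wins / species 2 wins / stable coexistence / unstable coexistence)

species 1 excludes species 2

Compare the nullcline intercepts: K1/α12 = 517/1.09 = 474 > K2 = 115; K2/α21 = 115/0.634 = 181 < K1 = 517.
Since the inequalities point opposite ways, species 1 can invade but species 2 cannot.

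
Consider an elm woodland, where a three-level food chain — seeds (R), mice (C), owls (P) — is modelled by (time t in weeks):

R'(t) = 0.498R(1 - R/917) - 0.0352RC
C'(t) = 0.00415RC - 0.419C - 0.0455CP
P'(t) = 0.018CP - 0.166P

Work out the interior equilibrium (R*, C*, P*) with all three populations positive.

From dP/dt = 0: 0.018C* = 0.166, so C* = 9.22.
From dR/dt = 0: 0.498(1 - R*/917) = 0.0352·9.22, giving R* = 917·(1 - 0.652) = 319.
From dC/dt = 0: 0.00415·319 - 0.419 = 0.0455P*, so P* = 0.906/0.0455 = 19.9.

R* ≈ 319, C* ≈ 9.22, P* ≈ 19.9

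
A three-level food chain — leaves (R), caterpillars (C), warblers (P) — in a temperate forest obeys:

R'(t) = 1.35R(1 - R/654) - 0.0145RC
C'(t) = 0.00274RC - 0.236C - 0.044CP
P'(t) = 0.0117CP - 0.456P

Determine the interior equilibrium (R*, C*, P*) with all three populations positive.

From dP/dt = 0: 0.0117C* = 0.456, so C* = 39.
From dR/dt = 0: 1.35(1 - R*/654) = 0.0145·39, giving R* = 654·(1 - 0.419) = 380.
From dC/dt = 0: 0.00274·380 - 0.236 = 0.044P*, so P* = 0.806/0.044 = 18.3.

R* ≈ 380, C* ≈ 39, P* ≈ 18.3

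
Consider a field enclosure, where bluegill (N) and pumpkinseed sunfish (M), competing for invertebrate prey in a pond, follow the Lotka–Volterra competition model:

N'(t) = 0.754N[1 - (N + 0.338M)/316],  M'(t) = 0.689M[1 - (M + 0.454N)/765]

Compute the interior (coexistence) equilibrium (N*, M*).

Setting both brackets to zero gives the nullclines N + 0.338M = 316 and 0.454N + M = 765.
Substituting M = 765 - 0.454N into the first: N(1 - 0.338·0.454) = 316 - 0.338·765.
So N* = 57.4/0.847 = 67.8, and then M* = 765 - 0.454·67.8 = 734.

N* ≈ 67.8, M* ≈ 734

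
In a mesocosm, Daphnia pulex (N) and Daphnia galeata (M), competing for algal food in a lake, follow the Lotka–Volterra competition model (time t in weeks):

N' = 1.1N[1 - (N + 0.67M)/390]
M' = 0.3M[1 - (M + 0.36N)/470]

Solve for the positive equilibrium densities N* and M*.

N* ≈ 99, M* ≈ 434

Setting both brackets to zero gives the nullclines N + 0.67M = 390 and 0.36N + M = 470.
Substituting M = 470 - 0.36N into the first: N(1 - 0.67·0.36) = 390 - 0.67·470.
So N* = 75.1/0.759 = 99, and then M* = 470 - 0.36·99 = 434.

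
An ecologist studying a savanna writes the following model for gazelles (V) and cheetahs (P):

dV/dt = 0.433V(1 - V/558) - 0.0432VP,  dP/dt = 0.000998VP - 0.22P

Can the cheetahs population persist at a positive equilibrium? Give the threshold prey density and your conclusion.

The predator equation gives dP/dt > 0 only when V > 0.22/0.000998 = 220.
Without the predator, V → K = 558. Since 558 > 220, the predator can invade and persist.

Threshold V = 220; K > 220, so yes, the predator persists.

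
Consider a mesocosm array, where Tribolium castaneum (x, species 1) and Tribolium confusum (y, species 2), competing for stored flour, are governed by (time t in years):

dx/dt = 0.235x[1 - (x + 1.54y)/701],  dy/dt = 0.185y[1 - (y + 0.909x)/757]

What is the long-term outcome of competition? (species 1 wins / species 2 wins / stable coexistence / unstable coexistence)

Compare the nullcline intercepts: K1/α12 = 701/1.54 = 455 < K2 = 757; K2/α21 = 757/0.909 = 833 > K1 = 701.
Since the inequalities point opposite ways, species 2 can invade but species 1 cannot.

species 2 excludes species 1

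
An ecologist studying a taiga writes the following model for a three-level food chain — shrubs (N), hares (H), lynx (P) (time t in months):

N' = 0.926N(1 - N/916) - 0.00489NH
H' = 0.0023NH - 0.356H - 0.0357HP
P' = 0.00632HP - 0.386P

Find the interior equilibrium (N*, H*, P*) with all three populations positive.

N* ≈ 621, H* ≈ 61.1, P* ≈ 30

From dP/dt = 0: 0.00632H* = 0.386, so H* = 61.1.
From dN/dt = 0: 0.926(1 - N*/916) = 0.00489·61.1, giving N* = 916·(1 - 0.323) = 621.
From dH/dt = 0: 0.0023·621 - 0.356 = 0.0357P*, so P* = 1.07/0.0357 = 30.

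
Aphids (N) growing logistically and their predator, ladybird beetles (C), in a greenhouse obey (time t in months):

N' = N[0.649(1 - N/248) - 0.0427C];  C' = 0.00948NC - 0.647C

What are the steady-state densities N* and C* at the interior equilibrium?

N* ≈ 68.2, C* ≈ 11

From dC/dt = 0 with C > 0: 0.00948N* = 0.647, so N* = 68.2.
Substitute into dN/dt = 0: 0.649(1 - 68.2/248) = 0.0427C*.
The bracket is 0.725, giving C* = 0.47/0.0427 = 11.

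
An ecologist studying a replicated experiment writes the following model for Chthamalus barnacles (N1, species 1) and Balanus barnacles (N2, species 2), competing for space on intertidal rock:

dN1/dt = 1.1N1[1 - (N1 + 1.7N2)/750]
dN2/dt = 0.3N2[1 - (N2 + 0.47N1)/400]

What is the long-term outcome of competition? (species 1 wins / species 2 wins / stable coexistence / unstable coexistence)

Compare the nullcline intercepts: K1/α12 = 750/1.7 = 441 > K2 = 400; K2/α21 = 400/0.47 = 851 > K1 = 750.
Since both inequalities hold, each species can invade when rare, so the interior equilibrium is stable.

stable coexistence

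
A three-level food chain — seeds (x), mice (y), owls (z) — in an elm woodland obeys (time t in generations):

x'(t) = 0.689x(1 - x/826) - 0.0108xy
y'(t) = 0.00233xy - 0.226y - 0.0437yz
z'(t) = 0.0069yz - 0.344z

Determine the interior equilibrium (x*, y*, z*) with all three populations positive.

From dz/dt = 0: 0.0069y* = 0.344, so y* = 49.9.
From dx/dt = 0: 0.689(1 - x*/826) = 0.0108·49.9, giving x* = 826·(1 - 0.781) = 181.
From dy/dt = 0: 0.00233·181 - 0.226 = 0.0437z*, so z* = 0.195/0.0437 = 4.45.

x* ≈ 181, y* ≈ 49.9, z* ≈ 4.45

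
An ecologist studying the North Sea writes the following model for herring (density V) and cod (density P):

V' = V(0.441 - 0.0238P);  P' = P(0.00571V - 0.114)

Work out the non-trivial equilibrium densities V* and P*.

Set dP/dt = 0 with P > 0: 0.00571V - 0.114 = 0, so V* = 0.114/0.00571 = 20.
Set dV/dt = 0 with V > 0: 0.441 - 0.0238P = 0, so P* = 0.441/0.0238 = 18.5.

V* ≈ 20, P* ≈ 18.5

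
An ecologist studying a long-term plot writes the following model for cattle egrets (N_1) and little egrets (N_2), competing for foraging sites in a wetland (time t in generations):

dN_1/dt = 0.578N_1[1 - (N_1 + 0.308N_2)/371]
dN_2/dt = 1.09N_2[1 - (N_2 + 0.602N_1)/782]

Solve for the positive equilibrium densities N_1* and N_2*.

Setting both brackets to zero gives the nullclines N_1 + 0.308N_2 = 371 and 0.602N_1 + N_2 = 782.
Substituting N_2 = 782 - 0.602N_1 into the first: N_1(1 - 0.308·0.602) = 371 - 0.308·782.
So N_1* = 130/0.815 = 160, and then N_2* = 782 - 0.602·160 = 686.

N_1* ≈ 160, N_2* ≈ 686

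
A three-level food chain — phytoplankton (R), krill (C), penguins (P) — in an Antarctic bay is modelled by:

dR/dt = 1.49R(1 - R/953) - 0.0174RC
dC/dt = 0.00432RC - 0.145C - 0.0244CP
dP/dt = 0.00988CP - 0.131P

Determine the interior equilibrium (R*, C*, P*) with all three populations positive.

From dP/dt = 0: 0.00988C* = 0.131, so C* = 13.3.
From dR/dt = 0: 1.49(1 - R*/953) = 0.0174·13.3, giving R* = 953·(1 - 0.155) = 805.
From dC/dt = 0: 0.00432·805 - 0.145 = 0.0244P*, so P* = 3.33/0.0244 = 137.

R* ≈ 805, C* ≈ 13.3, P* ≈ 137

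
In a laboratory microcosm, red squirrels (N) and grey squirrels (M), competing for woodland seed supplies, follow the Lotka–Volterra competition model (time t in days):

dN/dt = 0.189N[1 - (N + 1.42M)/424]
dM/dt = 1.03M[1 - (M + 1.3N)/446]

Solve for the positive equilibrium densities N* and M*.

Setting both brackets to zero gives the nullclines N + 1.42M = 424 and 1.3N + M = 446.
Substituting M = 446 - 1.3N into the first: N(1 - 1.42·1.3) = 424 - 1.42·446.
So N* = -209/-0.846 = 247, and then M* = 446 - 1.3·247 = 124.

N* ≈ 247, M* ≈ 124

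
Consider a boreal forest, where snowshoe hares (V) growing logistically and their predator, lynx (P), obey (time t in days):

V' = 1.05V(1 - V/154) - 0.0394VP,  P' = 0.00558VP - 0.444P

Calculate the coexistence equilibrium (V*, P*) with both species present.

V* ≈ 79.6, P* ≈ 12.9

From dP/dt = 0 with P > 0: 0.00558V* = 0.444, so V* = 79.6.
Substitute into dV/dt = 0: 1.05(1 - 79.6/154) = 0.0394P*.
The bracket is 0.483, giving P* = 0.507/0.0394 = 12.9.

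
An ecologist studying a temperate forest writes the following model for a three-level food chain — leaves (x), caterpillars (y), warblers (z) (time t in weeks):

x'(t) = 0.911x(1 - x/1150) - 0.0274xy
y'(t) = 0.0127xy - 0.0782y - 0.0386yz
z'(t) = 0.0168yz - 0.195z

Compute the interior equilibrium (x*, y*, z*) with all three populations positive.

x* ≈ 749, y* ≈ 11.6, z* ≈ 244

From dz/dt = 0: 0.0168y* = 0.195, so y* = 11.6.
From dx/dt = 0: 0.911(1 - x*/1150) = 0.0274·11.6, giving x* = 1150·(1 - 0.349) = 749.
From dy/dt = 0: 0.0127·749 - 0.0782 = 0.0386z*, so z* = 9.43/0.0386 = 244.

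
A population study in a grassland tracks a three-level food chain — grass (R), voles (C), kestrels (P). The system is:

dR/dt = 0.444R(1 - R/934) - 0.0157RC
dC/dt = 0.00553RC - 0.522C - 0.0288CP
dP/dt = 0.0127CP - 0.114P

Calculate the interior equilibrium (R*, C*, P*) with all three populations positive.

R* ≈ 638, C* ≈ 8.98, P* ≈ 104

From dP/dt = 0: 0.0127C* = 0.114, so C* = 8.98.
From dR/dt = 0: 0.444(1 - R*/934) = 0.0157·8.98, giving R* = 934·(1 - 0.317) = 638.
From dC/dt = 0: 0.00553·638 - 0.522 = 0.0288P*, so P* = 3/0.0288 = 104.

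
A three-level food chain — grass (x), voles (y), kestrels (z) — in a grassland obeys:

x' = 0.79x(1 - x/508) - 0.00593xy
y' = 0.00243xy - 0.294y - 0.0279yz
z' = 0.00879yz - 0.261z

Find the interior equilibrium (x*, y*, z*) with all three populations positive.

From dz/dt = 0: 0.00879y* = 0.261, so y* = 29.7.
From dx/dt = 0: 0.79(1 - x*/508) = 0.00593·29.7, giving x* = 508·(1 - 0.223) = 395.
From dy/dt = 0: 0.00243·395 - 0.294 = 0.0279z*, so z* = 0.665/0.0279 = 23.8.

x* ≈ 395, y* ≈ 29.7, z* ≈ 23.8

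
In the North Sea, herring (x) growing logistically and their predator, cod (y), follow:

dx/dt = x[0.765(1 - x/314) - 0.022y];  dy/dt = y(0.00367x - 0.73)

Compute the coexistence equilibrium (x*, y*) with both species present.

From dy/dt = 0 with y > 0: 0.00367x* = 0.73, so x* = 199.
Substitute into dx/dt = 0: 0.765(1 - 199/314) = 0.022y*.
The bracket is 0.367, giving y* = 0.28/0.022 = 12.7.

x* ≈ 199, y* ≈ 12.7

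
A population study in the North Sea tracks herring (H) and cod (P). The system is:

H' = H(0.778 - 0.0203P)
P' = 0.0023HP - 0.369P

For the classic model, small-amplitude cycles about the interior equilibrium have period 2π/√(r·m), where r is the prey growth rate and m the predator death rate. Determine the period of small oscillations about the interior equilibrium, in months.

T ≈ 11.7 months

Here r = 0.778 and m = 0.369, so r·m = 0.287.
ω = √0.287 = 0.536 per month, hence T = 2π/ω ≈ 11.7 months.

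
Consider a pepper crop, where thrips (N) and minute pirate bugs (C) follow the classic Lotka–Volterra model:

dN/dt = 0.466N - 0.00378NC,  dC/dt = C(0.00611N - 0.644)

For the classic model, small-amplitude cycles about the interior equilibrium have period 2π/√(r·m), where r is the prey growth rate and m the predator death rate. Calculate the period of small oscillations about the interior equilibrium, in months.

Here r = 0.466 and m = 0.644, so r·m = 0.3.
ω = √0.3 = 0.548 per month, hence T = 2π/ω ≈ 11.5 months.

T ≈ 11.5 months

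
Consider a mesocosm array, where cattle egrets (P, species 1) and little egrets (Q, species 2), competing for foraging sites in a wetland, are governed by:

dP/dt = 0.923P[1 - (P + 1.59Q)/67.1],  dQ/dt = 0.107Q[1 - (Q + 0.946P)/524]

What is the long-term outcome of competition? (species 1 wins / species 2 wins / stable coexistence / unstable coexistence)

Compare the nullcline intercepts: K1/α12 = 67.1/1.59 = 42.2 < K2 = 524; K2/α21 = 524/0.946 = 554 > K1 = 67.1.
Since the inequalities point opposite ways, species 2 can invade but species 1 cannot.

species 2 excludes species 1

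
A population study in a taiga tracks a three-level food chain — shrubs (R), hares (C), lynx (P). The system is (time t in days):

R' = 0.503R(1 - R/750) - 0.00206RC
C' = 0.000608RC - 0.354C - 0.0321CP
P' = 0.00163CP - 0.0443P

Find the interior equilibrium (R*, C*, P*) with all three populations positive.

R* ≈ 667, C* ≈ 27.2, P* ≈ 1.6

From dP/dt = 0: 0.00163C* = 0.0443, so C* = 27.2.
From dR/dt = 0: 0.503(1 - R*/750) = 0.00206·27.2, giving R* = 750·(1 - 0.111) = 667.
From dC/dt = 0: 0.000608·667 - 0.354 = 0.0321P*, so P* = 0.0512/0.0321 = 1.6.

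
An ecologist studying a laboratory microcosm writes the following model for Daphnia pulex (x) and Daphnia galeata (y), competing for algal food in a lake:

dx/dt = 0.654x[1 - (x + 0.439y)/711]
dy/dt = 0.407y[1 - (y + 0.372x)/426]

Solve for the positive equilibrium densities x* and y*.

x* ≈ 626, y* ≈ 193

Setting both brackets to zero gives the nullclines x + 0.439y = 711 and 0.372x + y = 426.
Substituting y = 426 - 0.372x into the first: x(1 - 0.439·0.372) = 711 - 0.439·426.
So x* = 524/0.837 = 626, and then y* = 426 - 0.372·626 = 193.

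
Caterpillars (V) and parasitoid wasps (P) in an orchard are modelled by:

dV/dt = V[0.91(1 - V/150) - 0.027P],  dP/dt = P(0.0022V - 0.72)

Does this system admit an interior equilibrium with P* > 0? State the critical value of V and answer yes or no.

Threshold V = 327; K < 327, so no, the predator goes extinct.

The predator equation gives dP/dt > 0 only when V > 0.72/0.0022 = 327.
Without the predator, V → K = 150. Since 150 < 327, the predator cannot invade.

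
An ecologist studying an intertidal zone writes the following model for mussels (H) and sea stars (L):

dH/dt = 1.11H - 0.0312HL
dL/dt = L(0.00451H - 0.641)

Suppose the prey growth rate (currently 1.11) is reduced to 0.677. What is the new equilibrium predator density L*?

L* ≈ 21.7

At the interior fixed point, setting dH/dt = 0 with H > 0 fixes L* = (prey growth rate)/(HL coefficient) — independent of the other coefficients.
With the change, L* = 0.677/0.0312 = 21.7; it falls from 35.6.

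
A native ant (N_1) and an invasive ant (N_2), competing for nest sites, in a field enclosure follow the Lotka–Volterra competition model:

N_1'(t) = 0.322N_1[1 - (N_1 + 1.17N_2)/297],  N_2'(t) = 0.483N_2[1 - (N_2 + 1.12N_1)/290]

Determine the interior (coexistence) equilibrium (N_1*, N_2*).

N_1* ≈ 136, N_2* ≈ 137

Setting both brackets to zero gives the nullclines N_1 + 1.17N_2 = 297 and 1.12N_1 + N_2 = 290.
Substituting N_2 = 290 - 1.12N_1 into the first: N_1(1 - 1.17·1.12) = 297 - 1.17·290.
So N_1* = -42.3/-0.31 = 136, and then N_2* = 290 - 1.12·136 = 137.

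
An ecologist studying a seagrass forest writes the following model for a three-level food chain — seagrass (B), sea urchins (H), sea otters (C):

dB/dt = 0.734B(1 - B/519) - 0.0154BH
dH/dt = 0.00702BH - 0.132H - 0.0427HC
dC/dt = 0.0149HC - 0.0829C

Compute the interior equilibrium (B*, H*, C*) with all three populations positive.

B* ≈ 458, H* ≈ 5.56, C* ≈ 72.3

From dC/dt = 0: 0.0149H* = 0.0829, so H* = 5.56.
From dB/dt = 0: 0.734(1 - B*/519) = 0.0154·5.56, giving B* = 519·(1 - 0.117) = 458.
From dH/dt = 0: 0.00702·458 - 0.132 = 0.0427C*, so C* = 3.09/0.0427 = 72.3.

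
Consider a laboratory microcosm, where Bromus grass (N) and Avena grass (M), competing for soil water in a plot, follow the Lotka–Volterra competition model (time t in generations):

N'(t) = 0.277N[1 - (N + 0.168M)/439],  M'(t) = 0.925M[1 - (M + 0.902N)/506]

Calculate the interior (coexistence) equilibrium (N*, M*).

N* ≈ 417, M* ≈ 130

Setting both brackets to zero gives the nullclines N + 0.168M = 439 and 0.902N + M = 506.
Substituting M = 506 - 0.902N into the first: N(1 - 0.168·0.902) = 439 - 0.168·506.
So N* = 354/0.848 = 417, and then M* = 506 - 0.902·417 = 130.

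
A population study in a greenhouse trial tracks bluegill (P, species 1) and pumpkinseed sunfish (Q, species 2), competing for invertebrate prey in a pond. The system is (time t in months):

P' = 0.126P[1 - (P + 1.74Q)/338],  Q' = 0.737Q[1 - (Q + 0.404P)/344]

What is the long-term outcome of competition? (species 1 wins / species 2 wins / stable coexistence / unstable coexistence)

species 2 excludes species 1

Compare the nullcline intercepts: K1/α12 = 338/1.74 = 194 < K2 = 344; K2/α21 = 344/0.404 = 851 > K1 = 338.
Since the inequalities point opposite ways, species 2 can invade but species 1 cannot.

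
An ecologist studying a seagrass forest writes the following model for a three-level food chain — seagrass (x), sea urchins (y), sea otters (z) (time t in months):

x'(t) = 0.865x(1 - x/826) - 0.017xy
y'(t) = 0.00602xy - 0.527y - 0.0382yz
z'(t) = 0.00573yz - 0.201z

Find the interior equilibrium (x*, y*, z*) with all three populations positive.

x* ≈ 257, y* ≈ 35.1, z* ≈ 26.6

From dz/dt = 0: 0.00573y* = 0.201, so y* = 35.1.
From dx/dt = 0: 0.865(1 - x*/826) = 0.017·35.1, giving x* = 826·(1 - 0.689) = 257.
From dy/dt = 0: 0.00602·257 - 0.527 = 0.0382z*, so z* = 1.02/0.0382 = 26.6.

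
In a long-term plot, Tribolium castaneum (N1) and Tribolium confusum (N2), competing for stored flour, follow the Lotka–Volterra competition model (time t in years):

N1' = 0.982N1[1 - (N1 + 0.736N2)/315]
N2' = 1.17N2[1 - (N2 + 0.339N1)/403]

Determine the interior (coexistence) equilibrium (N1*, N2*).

N1* ≈ 24.5, N2* ≈ 395

Setting both brackets to zero gives the nullclines N1 + 0.736N2 = 315 and 0.339N1 + N2 = 403.
Substituting N2 = 403 - 0.339N1 into the first: N1(1 - 0.736·0.339) = 315 - 0.736·403.
So N1* = 18.4/0.75 = 24.5, and then N2* = 403 - 0.339·24.5 = 395.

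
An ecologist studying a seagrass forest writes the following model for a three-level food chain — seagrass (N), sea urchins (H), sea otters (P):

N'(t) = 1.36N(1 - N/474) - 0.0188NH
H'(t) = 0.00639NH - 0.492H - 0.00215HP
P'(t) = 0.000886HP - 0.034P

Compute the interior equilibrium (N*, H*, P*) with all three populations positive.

N* ≈ 223, H* ≈ 38.4, P* ≈ 433

From dP/dt = 0: 0.000886H* = 0.034, so H* = 38.4.
From dN/dt = 0: 1.36(1 - N*/474) = 0.0188·38.4, giving N* = 474·(1 - 0.53) = 223.
From dH/dt = 0: 0.00639·223 - 0.492 = 0.00215P*, so P* = 0.93/0.00215 = 433.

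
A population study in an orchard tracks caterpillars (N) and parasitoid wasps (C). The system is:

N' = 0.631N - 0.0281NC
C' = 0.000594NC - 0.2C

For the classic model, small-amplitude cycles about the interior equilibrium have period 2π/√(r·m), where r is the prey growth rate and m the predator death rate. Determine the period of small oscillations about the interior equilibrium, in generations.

Here r = 0.631 and m = 0.2, so r·m = 0.126.
ω = √0.126 = 0.355 per generation, hence T = 2π/ω ≈ 17.7 generations.

T ≈ 17.7 generations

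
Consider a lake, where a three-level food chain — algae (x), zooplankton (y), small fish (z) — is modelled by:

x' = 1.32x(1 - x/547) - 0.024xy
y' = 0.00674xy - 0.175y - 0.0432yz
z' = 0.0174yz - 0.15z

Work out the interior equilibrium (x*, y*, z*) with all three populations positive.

From dz/dt = 0: 0.0174y* = 0.15, so y* = 8.62.
From dx/dt = 0: 1.32(1 - x*/547) = 0.024·8.62, giving x* = 547·(1 - 0.157) = 461.
From dy/dt = 0: 0.00674·461 - 0.175 = 0.0432z*, so z* = 2.93/0.0432 = 67.9.

x* ≈ 461, y* ≈ 8.62, z* ≈ 67.9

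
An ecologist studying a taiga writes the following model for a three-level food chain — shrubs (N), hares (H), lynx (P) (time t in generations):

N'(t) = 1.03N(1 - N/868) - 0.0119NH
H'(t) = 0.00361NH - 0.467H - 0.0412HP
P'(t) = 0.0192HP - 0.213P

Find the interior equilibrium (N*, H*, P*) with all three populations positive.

N* ≈ 757, H* ≈ 11.1, P* ≈ 55

From dP/dt = 0: 0.0192H* = 0.213, so H* = 11.1.
From dN/dt = 0: 1.03(1 - N*/868) = 0.0119·11.1, giving N* = 868·(1 - 0.128) = 757.
From dH/dt = 0: 0.00361·757 - 0.467 = 0.0412P*, so P* = 2.26/0.0412 = 55.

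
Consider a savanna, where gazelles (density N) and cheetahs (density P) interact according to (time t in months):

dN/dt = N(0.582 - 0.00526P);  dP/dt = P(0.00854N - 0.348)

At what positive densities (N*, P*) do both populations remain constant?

N* ≈ 40.7, P* ≈ 111

Set dP/dt = 0 with P > 0: 0.00854N - 0.348 = 0, so N* = 0.348/0.00854 = 40.7.
Set dN/dt = 0 with N > 0: 0.582 - 0.00526P = 0, so P* = 0.582/0.00526 = 111.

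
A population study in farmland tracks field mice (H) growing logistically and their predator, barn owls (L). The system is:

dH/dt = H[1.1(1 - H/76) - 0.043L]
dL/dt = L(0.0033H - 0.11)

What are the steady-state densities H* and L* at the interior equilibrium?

H* ≈ 33.3, L* ≈ 14.4

From dL/dt = 0 with L > 0: 0.0033H* = 0.11, so H* = 33.3.
Substitute into dH/dt = 0: 1.1(1 - 33.3/76) = 0.043L*.
The bracket is 0.561, giving L* = 0.618/0.043 = 14.4.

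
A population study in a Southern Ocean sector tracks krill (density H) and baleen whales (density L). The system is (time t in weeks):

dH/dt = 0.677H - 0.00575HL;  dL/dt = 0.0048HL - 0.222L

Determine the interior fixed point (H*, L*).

H* ≈ 46.3, L* ≈ 118

Set dL/dt = 0 with L > 0: 0.0048H - 0.222 = 0, so H* = 0.222/0.0048 = 46.3.
Set dH/dt = 0 with H > 0: 0.677 - 0.00575L = 0, so L* = 0.677/0.00575 = 118.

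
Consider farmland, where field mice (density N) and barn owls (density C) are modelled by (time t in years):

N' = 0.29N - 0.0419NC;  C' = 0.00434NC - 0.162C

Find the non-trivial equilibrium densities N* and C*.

N* ≈ 37.3, C* ≈ 6.92

Set dC/dt = 0 with C > 0: 0.00434N - 0.162 = 0, so N* = 0.162/0.00434 = 37.3.
Set dN/dt = 0 with N > 0: 0.29 - 0.0419C = 0, so C* = 0.29/0.0419 = 6.92.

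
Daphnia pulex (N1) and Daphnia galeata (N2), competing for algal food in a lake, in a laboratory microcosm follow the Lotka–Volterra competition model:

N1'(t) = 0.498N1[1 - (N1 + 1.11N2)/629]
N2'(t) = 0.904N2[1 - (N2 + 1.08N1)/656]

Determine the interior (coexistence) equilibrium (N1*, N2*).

N1* ≈ 499, N2* ≈ 117

Setting both brackets to zero gives the nullclines N1 + 1.11N2 = 629 and 1.08N1 + N2 = 656.
Substituting N2 = 656 - 1.08N1 into the first: N1(1 - 1.11·1.08) = 629 - 1.11·656.
So N1* = -99.2/-0.199 = 499, and then N2* = 656 - 1.08·499 = 117.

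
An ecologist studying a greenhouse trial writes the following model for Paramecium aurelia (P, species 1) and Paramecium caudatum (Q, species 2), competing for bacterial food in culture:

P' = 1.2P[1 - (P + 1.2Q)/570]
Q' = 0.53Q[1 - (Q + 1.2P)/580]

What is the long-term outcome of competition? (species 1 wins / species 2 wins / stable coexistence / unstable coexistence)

unstable coexistence (outcome depends on initial conditions)

Compare the nullcline intercepts: K1/α12 = 570/1.2 = 475 < K2 = 580; K2/α21 = 580/1.2 = 483 < K1 = 570.
Since both are reversed, neither can invade when rare; the interior point is a saddle.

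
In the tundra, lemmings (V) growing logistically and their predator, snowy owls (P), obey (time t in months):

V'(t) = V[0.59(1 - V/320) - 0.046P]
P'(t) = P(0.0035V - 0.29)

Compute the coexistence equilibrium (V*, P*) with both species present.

From dP/dt = 0 with P > 0: 0.0035V* = 0.29, so V* = 82.9.
Substitute into dV/dt = 0: 0.59(1 - 82.9/320) = 0.046P*.
The bracket is 0.741, giving P* = 0.437/0.046 = 9.51.

V* ≈ 82.9, P* ≈ 9.51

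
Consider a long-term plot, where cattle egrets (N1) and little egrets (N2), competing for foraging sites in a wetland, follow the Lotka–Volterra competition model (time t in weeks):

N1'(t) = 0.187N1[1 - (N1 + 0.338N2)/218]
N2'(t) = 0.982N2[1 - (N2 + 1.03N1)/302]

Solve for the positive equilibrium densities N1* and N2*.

N1* ≈ 178, N2* ≈ 119

Setting both brackets to zero gives the nullclines N1 + 0.338N2 = 218 and 1.03N1 + N2 = 302.
Substituting N2 = 302 - 1.03N1 into the first: N1(1 - 0.338·1.03) = 218 - 0.338·302.
So N1* = 116/0.652 = 178, and then N2* = 302 - 1.03·178 = 119.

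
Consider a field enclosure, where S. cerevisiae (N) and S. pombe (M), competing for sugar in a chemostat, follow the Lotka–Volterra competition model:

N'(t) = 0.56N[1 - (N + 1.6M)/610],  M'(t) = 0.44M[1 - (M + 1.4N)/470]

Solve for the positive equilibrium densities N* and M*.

Setting both brackets to zero gives the nullclines N + 1.6M = 610 and 1.4N + M = 470.
Substituting M = 470 - 1.4N into the first: N(1 - 1.6·1.4) = 610 - 1.6·470.
So N* = -142/-1.24 = 115, and then M* = 470 - 1.4·115 = 310.

N* ≈ 115, M* ≈ 310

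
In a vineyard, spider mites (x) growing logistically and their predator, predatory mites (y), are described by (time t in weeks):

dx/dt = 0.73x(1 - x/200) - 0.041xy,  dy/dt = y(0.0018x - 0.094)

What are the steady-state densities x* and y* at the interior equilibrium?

x* ≈ 52.2, y* ≈ 13.2

From dy/dt = 0 with y > 0: 0.0018x* = 0.094, so x* = 52.2.
Substitute into dx/dt = 0: 0.73(1 - 52.2/200) = 0.041y*.
The bracket is 0.739, giving y* = 0.539/0.041 = 13.2.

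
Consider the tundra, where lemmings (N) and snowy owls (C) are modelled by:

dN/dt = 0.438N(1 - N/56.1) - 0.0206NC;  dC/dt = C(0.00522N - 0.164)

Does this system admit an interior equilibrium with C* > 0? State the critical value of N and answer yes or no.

Threshold N = 31.4; K > 31.4, so yes, the predator persists.

The predator equation gives dC/dt > 0 only when N > 0.164/0.00522 = 31.4.
Without the predator, N → K = 56.1. Since 56.1 > 31.4, the predator can invade and persist.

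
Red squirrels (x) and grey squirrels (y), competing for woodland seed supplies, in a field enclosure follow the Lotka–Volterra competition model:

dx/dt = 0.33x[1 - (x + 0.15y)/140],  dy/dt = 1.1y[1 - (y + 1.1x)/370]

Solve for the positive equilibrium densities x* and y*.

x* ≈ 101, y* ≈ 259

Setting both brackets to zero gives the nullclines x + 0.15y = 140 and 1.1x + y = 370.
Substituting y = 370 - 1.1x into the first: x(1 - 0.15·1.1) = 140 - 0.15·370.
So x* = 84.5/0.835 = 101, and then y* = 370 - 1.1·101 = 259.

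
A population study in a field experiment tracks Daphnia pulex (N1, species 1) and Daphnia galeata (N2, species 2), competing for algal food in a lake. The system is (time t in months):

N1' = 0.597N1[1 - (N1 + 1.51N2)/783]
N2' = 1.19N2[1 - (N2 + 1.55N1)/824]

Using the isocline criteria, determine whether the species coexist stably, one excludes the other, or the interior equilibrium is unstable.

Compare the nullcline intercepts: K1/α12 = 783/1.51 = 519 < K2 = 824; K2/α21 = 824/1.55 = 532 < K1 = 783.
Since both are reversed, neither can invade when rare; the interior point is a saddle.

unstable coexistence (outcome depends on initial conditions)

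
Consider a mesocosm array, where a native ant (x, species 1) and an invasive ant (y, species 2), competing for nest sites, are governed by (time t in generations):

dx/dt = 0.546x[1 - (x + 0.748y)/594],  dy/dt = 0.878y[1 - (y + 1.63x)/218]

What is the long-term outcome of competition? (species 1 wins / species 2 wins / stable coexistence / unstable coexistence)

species 1 excludes species 2

Compare the nullcline intercepts: K1/α12 = 594/0.748 = 794 > K2 = 218; K2/α21 = 218/1.63 = 134 < K1 = 594.
Since the inequalities point opposite ways, species 1 can invade but species 2 cannot.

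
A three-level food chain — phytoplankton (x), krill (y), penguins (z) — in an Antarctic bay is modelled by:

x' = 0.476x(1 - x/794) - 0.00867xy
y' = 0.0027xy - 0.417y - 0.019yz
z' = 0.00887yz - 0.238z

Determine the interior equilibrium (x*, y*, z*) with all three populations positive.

x* ≈ 406, y* ≈ 26.8, z* ≈ 35.7

From dz/dt = 0: 0.00887y* = 0.238, so y* = 26.8.
From dx/dt = 0: 0.476(1 - x*/794) = 0.00867·26.8, giving x* = 794·(1 - 0.489) = 406.
From dy/dt = 0: 0.0027·406 - 0.417 = 0.019z*, so z* = 0.679/0.019 = 35.7.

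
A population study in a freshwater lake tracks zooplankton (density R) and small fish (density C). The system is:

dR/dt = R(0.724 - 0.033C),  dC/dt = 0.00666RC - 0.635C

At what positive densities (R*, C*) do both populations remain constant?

R* ≈ 95.3, C* ≈ 21.9

Set dC/dt = 0 with C > 0: 0.00666R - 0.635 = 0, so R* = 0.635/0.00666 = 95.3.
Set dR/dt = 0 with R > 0: 0.724 - 0.033C = 0, so C* = 0.724/0.033 = 21.9.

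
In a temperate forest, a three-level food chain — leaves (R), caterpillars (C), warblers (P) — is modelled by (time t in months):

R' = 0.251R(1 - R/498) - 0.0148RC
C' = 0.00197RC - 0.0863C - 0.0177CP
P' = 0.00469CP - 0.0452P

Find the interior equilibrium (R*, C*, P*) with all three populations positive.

From dP/dt = 0: 0.00469C* = 0.0452, so C* = 9.64.
From dR/dt = 0: 0.251(1 - R*/498) = 0.0148·9.64, giving R* = 498·(1 - 0.568) = 215.
From dC/dt = 0: 0.00197·215 - 0.0863 = 0.0177P*, so P* = 0.337/0.0177 = 19.1.

R* ≈ 215, C* ≈ 9.64, P* ≈ 19.1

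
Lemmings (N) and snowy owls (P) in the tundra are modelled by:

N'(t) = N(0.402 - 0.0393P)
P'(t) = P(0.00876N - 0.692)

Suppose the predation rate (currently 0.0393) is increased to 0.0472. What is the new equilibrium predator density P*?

At the interior fixed point, setting dN/dt = 0 with N > 0 fixes P* = (prey growth rate)/(NP coefficient) — independent of the other coefficients.
With the change, P* = 0.402/0.0472 = 8.52; it falls from 10.2.

P* ≈ 8.52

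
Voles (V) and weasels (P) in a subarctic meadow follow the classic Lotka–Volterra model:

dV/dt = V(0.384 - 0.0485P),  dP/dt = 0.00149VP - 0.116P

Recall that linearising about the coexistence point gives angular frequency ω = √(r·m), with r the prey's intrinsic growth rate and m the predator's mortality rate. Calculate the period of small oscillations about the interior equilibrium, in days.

Here r = 0.384 and m = 0.116, so r·m = 0.0445.
ω = √0.0445 = 0.211 per day, hence T = 2π/ω ≈ 29.8 days.

T ≈ 29.8 days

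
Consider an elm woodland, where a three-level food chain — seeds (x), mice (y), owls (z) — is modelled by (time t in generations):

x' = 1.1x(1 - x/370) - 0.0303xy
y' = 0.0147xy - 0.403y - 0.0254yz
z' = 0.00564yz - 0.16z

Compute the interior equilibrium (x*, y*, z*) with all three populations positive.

From dz/dt = 0: 0.00564y* = 0.16, so y* = 28.4.
From dx/dt = 0: 1.1(1 - x*/370) = 0.0303·28.4, giving x* = 370·(1 - 0.781) = 80.9.
From dy/dt = 0: 0.0147·80.9 - 0.403 = 0.0254z*, so z* = 0.786/0.0254 = 30.9.

x* ≈ 80.9, y* ≈ 28.4, z* ≈ 30.9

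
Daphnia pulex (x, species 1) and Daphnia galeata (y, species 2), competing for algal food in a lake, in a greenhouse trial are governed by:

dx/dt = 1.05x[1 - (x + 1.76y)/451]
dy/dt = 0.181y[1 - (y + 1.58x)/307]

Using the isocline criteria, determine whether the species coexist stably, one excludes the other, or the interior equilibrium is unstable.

Compare the nullcline intercepts: K1/α12 = 451/1.76 = 256 < K2 = 307; K2/α21 = 307/1.58 = 194 < K1 = 451.
Since both are reversed, neither can invade when rare; the interior point is a saddle.

unstable coexistence (outcome depends on initial conditions)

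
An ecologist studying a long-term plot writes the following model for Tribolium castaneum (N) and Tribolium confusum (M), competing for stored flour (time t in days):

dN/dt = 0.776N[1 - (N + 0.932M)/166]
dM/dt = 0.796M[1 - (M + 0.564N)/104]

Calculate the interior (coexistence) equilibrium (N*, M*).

N* ≈ 146, M* ≈ 21.9

Setting both brackets to zero gives the nullclines N + 0.932M = 166 and 0.564N + M = 104.
Substituting M = 104 - 0.564N into the first: N(1 - 0.932·0.564) = 166 - 0.932·104.
So N* = 69.1/0.474 = 146, and then M* = 104 - 0.564·146 = 21.9.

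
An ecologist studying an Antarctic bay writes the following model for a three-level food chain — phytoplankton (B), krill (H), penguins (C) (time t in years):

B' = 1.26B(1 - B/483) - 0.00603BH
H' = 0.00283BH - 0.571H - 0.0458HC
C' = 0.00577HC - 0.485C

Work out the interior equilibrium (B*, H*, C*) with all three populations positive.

B* ≈ 289, H* ≈ 84.1, C* ≈ 5.37

From dC/dt = 0: 0.00577H* = 0.485, so H* = 84.1.
From dB/dt = 0: 1.26(1 - B*/483) = 0.00603·84.1, giving B* = 483·(1 - 0.402) = 289.
From dH/dt = 0: 0.00283·289 - 0.571 = 0.0458C*, so C* = 0.246/0.0458 = 5.37.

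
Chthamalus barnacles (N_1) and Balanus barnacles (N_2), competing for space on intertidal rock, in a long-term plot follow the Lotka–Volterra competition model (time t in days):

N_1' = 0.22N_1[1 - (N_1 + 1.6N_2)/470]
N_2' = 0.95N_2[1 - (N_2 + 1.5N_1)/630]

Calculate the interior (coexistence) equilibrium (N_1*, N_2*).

N_1* ≈ 384, N_2* ≈ 53.6

Setting both brackets to zero gives the nullclines N_1 + 1.6N_2 = 470 and 1.5N_1 + N_2 = 630.
Substituting N_2 = 630 - 1.5N_1 into the first: N_1(1 - 1.6·1.5) = 470 - 1.6·630.
So N_1* = -538/-1.4 = 384, and then N_2* = 630 - 1.5·384 = 53.6.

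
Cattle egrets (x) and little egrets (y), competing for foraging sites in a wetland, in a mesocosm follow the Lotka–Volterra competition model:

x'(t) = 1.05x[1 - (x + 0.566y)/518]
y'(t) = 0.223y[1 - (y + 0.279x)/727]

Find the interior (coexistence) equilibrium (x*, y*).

Setting both brackets to zero gives the nullclines x + 0.566y = 518 and 0.279x + y = 727.
Substituting y = 727 - 0.279x into the first: x(1 - 0.566·0.279) = 518 - 0.566·727.
So x* = 107/0.842 = 126, and then y* = 727 - 0.279·126 = 692.

x* ≈ 126, y* ≈ 692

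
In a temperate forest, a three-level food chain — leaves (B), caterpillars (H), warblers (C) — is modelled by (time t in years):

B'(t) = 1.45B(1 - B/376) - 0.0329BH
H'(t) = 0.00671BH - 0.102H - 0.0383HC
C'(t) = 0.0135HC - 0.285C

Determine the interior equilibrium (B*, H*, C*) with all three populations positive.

B* ≈ 196, H* ≈ 21.1, C* ≈ 31.7

From dC/dt = 0: 0.0135H* = 0.285, so H* = 21.1.
From dB/dt = 0: 1.45(1 - B*/376) = 0.0329·21.1, giving B* = 376·(1 - 0.479) = 196.
From dH/dt = 0: 0.00671·196 - 0.102 = 0.0383C*, so C* = 1.21/0.0383 = 31.7.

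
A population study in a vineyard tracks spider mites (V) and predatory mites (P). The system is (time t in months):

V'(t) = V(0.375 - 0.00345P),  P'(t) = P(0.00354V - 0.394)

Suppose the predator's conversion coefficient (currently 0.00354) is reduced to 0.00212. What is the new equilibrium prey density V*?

V* ≈ 186

At the interior fixed point, setting dP/dt = 0 with P > 0 fixes V* = (predator death rate)/(VP coefficient) — independent of the other coefficients.
With the change, V* = 0.394/0.00212 = 186; it rises from 111.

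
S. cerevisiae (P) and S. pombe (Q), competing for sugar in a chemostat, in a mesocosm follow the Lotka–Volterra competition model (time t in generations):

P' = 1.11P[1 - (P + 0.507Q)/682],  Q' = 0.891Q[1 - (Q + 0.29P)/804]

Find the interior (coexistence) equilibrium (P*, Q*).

P* ≈ 322, Q* ≈ 711

Setting both brackets to zero gives the nullclines P + 0.507Q = 682 and 0.29P + Q = 804.
Substituting Q = 804 - 0.29P into the first: P(1 - 0.507·0.29) = 682 - 0.507·804.
So P* = 274/0.853 = 322, and then Q* = 804 - 0.29·322 = 711.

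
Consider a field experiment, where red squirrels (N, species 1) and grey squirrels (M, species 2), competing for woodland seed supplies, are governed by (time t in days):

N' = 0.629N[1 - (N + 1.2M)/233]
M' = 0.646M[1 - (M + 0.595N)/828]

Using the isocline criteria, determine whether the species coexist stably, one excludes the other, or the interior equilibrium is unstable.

species 2 excludes species 1

Compare the nullcline intercepts: K1/α12 = 233/1.2 = 194 < K2 = 828; K2/α21 = 828/0.595 = 1390 > K1 = 233.
Since the inequalities point opposite ways, species 2 can invade but species 1 cannot.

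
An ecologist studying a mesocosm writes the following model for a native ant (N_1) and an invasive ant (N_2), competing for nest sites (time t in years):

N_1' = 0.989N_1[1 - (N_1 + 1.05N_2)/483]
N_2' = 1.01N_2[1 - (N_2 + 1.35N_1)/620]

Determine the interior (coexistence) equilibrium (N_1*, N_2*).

Setting both brackets to zero gives the nullclines N_1 + 1.05N_2 = 483 and 1.35N_1 + N_2 = 620.
Substituting N_2 = 620 - 1.35N_1 into the first: N_1(1 - 1.05·1.35) = 483 - 1.05·620.
So N_1* = -168/-0.418 = 402, and then N_2* = 620 - 1.35·402 = 76.8.

N_1* ≈ 402, N_2* ≈ 76.8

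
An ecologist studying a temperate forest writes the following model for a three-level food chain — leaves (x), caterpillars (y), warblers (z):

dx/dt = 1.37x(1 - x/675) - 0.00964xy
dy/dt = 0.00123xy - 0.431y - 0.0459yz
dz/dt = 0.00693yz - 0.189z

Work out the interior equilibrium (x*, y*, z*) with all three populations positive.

x* ≈ 545, y* ≈ 27.3, z* ≈ 5.23

From dz/dt = 0: 0.00693y* = 0.189, so y* = 27.3.
From dx/dt = 0: 1.37(1 - x*/675) = 0.00964·27.3, giving x* = 675·(1 - 0.192) = 545.
From dy/dt = 0: 0.00123·545 - 0.431 = 0.0459z*, so z* = 0.24/0.0459 = 5.23.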